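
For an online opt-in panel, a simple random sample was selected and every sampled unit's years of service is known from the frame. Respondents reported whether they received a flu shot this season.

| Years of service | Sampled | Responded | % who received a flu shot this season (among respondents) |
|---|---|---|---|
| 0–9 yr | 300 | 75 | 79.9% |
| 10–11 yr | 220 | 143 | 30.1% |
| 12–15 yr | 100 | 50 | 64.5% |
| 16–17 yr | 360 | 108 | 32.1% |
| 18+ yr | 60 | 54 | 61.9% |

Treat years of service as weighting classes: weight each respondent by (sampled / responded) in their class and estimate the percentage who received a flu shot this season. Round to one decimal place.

Class response rates: 0–9 yr 75/300 = 25%, 10–11 yr 143/220 = 65%, 12–15 yr 50/100 = 50%, 16–17 yr 108/360 = 30%, 18+ yr 54/60 = 90%.
With weight = n_sampled/n_responded per class, the weighted class total is n_sampled:
  0–9 yr: 300 × 79.9 = 23,970
  10–11 yr: 220 × 30.1 = 6622
  12–15 yr: 100 × 64.5 = 6450
  16–17 yr: 360 × 32.1 = 11,556
  18+ yr: 60 × 61.9 = 3714
Adjusted estimate = 52,312 / 1,040 = 50.3 → 50.3%.

50.3%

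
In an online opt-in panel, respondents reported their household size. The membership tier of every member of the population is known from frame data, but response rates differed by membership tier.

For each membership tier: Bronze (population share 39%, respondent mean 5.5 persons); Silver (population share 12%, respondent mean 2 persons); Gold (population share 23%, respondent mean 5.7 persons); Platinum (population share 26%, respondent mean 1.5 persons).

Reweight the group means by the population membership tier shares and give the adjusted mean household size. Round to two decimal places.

Weight each group's respondent value by its population share:
  Bronze: 0.39 × 5.5 = 2.145
  Silver: 0.12 × 2 = 0.24
  Gold: 0.23 × 5.7 = 1.311
  Platinum: 0.26 × 1.5 = 0.39
Post-stratified estimate = 4.086 → 4.09.

4.09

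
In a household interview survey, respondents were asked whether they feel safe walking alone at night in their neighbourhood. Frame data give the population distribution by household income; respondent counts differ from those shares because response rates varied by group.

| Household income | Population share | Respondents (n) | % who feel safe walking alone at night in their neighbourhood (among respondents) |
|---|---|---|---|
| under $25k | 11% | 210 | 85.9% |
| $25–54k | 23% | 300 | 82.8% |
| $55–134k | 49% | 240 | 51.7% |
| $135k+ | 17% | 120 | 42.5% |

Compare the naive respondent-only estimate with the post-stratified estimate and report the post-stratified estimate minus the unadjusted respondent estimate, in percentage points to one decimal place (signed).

Unadjusted (pooled respondent) estimate weights by respondent counts:
  (210/870)×85.9 + (300/870)×82.8 + (240/870)×51.7 + (120/870)×42.5 = 69.4103%
Post-stratified estimate weights by population shares:
  0.11×85.9 + 0.23×82.8 + 0.49×51.7 + 0.17×42.5 = 61.051%
Difference = 61.051 − 69.4103 = -8.3593 pp.

-8.4 percentage points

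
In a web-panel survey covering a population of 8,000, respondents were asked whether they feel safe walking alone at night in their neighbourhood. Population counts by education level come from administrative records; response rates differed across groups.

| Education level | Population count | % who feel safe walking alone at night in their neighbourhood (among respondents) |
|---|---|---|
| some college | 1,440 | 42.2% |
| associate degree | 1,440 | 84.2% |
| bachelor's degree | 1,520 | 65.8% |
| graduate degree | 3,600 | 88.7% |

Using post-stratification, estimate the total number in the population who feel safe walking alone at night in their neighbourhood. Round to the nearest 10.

Estimated count per cell = population count × respondent percentage:
  some college: 1,440 × 42.2% = 607.68
  associate degree: 1,440 × 84.2% = 1212.48
  bachelor's degree: 1,520 × 65.8% = 1000.16
  graduate degree: 3,600 × 88.7% = 3193.2
Estimated total = 6013.52 → 6,010.

6,010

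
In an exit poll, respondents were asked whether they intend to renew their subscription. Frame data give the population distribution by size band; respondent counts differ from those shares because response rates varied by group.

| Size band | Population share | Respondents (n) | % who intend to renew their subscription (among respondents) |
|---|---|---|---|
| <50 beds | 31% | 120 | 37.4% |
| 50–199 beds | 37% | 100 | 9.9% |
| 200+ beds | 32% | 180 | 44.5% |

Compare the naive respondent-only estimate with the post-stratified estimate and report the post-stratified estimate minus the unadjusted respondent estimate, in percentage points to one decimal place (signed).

-4.2 percentage points

Unadjusted (pooled respondent) estimate weights by respondent counts:
  (120/400)×37.4 + (100/400)×9.9 + (180/400)×44.5 = 33.72%
Post-stratified estimate weights by population shares:
  0.31×37.4 + 0.37×9.9 + 0.32×44.5 = 29.497%
Difference = 29.497 − 33.72 = -4.223 pp.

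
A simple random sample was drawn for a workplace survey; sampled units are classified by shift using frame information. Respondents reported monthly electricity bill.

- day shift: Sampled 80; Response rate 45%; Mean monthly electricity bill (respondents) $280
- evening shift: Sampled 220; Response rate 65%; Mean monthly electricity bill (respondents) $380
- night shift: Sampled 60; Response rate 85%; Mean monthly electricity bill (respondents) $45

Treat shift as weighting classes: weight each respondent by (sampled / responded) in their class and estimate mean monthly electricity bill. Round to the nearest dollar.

$302

Inverse-response-rate weighting restores each class to its sampled count, so class totals weight by n_sampled:
  day shift: 80 × 280 = 22,400
  evening shift: 220 × 380 = 83,600
  night shift: 60 × 45 = 2700
Adjusted estimate = 108,700 / 360 = 301.944 → $302.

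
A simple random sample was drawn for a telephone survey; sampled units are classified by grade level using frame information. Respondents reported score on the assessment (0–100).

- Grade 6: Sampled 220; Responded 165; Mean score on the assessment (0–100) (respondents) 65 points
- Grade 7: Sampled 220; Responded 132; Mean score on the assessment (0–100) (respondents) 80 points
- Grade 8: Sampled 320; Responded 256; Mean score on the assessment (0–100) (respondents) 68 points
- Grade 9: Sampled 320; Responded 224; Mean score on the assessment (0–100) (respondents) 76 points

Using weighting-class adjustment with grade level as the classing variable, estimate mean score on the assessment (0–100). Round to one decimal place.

Class response rates: Grade 6 165/220 = 75%, Grade 7 132/220 = 60%, Grade 8 256/320 = 80%, Grade 9 224/320 = 70%.
Weighting each respondent by the inverse class response rate inflates each class back to its sampled size, so the class weight is n_sampled:
  Grade 6: 220 × 65 = 14,300
  Grade 7: 220 × 80 = 17,600
  Grade 8: 320 × 68 = 21,760
  Grade 9: 320 × 76 = 24,320
Adjusted estimate = 77,980 / 1,080 = 72.2037 → 72.2.

72.2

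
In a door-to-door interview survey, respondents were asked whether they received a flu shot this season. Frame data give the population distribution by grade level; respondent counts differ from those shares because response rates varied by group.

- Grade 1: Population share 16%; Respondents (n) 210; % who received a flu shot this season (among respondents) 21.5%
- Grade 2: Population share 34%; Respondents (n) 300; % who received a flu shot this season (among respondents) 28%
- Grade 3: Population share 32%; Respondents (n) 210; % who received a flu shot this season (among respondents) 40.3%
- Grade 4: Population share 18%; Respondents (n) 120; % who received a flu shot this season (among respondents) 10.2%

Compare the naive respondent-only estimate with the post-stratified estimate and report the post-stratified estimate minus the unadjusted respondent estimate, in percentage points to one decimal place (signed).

Naive respondent-only estimate (weights = respondent counts):
  (210/840)×21.5 + (300/840)×28 + (210/840)×40.3 + (120/840)×10.2 = 26.9071%
Reweighting by population grade level shares:
  0.16×21.5 + 0.34×28 + 0.32×40.3 + 0.18×10.2 = 27.692%
Difference = 27.692 − 26.9071 = 0.7849 pp.

+0.8 percentage points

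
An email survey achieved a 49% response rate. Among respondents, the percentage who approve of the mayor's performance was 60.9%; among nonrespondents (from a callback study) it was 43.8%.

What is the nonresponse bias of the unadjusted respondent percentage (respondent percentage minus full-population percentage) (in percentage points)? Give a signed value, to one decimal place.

+8.7 percentage points

Nonresponse fraction = 1 − 0.49 = 0.51.
Bias = (nonresponse fraction) × (respondent percentage − nonrespondent percentage)
     = 0.51 × (60.9 − 43.8) = 0.51 × 17.1 = 8.721.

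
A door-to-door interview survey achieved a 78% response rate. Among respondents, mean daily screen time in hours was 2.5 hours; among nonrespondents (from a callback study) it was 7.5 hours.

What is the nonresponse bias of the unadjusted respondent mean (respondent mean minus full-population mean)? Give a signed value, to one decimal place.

-1.1

Nonresponse fraction = 1 − 0.78 = 0.22.
Bias = (nonresponse fraction) × (respondent mean − nonrespondent mean)
     = 0.22 × (2.5 − 7.5) = 0.22 × -5 = -1.1.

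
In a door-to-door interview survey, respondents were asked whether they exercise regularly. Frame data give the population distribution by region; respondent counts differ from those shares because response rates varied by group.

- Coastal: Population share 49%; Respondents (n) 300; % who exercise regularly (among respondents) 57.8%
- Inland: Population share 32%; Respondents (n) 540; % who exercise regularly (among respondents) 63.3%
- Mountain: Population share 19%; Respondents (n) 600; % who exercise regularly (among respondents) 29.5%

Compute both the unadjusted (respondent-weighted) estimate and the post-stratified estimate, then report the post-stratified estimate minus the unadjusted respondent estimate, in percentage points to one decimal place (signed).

Unadjusted (pooled respondent) estimate weights by respondent counts:
  (300/1440)×57.8 + (540/1440)×63.3 + (600/1440)×29.5 = 48.0708%
Post-stratifying to population shares instead:
  0.49×57.8 + 0.32×63.3 + 0.19×29.5 = 54.183%
Difference = 54.183 − 48.0708 = 6.1122 pp.

+6.1 percentage points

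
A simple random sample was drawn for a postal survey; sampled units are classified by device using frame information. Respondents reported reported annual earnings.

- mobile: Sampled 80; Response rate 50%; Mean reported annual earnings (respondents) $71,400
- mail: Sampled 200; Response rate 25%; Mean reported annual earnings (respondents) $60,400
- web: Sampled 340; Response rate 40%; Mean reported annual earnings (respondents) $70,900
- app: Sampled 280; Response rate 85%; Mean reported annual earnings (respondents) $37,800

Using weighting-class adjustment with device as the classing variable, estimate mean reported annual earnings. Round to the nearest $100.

$58,300

Inverse-response-rate weighting restores each class to its sampled count, so class totals weight by n_sampled:
  mobile: 80 × 71,400 = 5,712,000
  mail: 200 × 60,400 = 12,080,000
  web: 340 × 70,900 = 24,106,000
  app: 280 × 37,800 = 10,584,000
Adjusted estimate = 52,482,000 / 900 = 58313.3 → $58,300.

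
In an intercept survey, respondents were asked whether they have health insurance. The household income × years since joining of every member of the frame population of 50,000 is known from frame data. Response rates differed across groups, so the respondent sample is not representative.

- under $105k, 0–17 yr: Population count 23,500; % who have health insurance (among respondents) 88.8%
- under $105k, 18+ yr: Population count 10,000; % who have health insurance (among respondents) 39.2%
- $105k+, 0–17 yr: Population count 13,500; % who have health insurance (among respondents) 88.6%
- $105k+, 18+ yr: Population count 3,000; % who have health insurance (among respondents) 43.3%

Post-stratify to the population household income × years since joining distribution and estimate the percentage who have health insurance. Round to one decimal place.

Each cell contributes population-share × respondent value:
  under $105k, 0–17 yr: (23,500/50,000) × 88.8 = 41.736
  under $105k, 18+ yr: (10,000/50,000) × 39.2 = 7.84
  $105k+, 0–17 yr: (13,500/50,000) × 88.6 = 23.922
  $105k+, 18+ yr: (3,000/50,000) × 43.3 = 2.598
Post-stratified estimate = 76.096 → 76.1%.

76.1%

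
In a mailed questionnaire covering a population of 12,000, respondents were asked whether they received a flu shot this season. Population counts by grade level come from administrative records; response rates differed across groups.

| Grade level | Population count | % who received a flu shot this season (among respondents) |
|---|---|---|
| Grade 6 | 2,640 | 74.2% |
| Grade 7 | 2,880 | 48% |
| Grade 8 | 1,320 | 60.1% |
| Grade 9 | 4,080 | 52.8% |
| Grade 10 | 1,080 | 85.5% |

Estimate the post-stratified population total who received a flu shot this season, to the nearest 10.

Each cell contributes its population count × the respondent rate:
  Grade 6: 2,640 × 74.2% = 1958.88
  Grade 7: 2,880 × 48% = 1382.4
  Grade 8: 1,320 × 60.1% = 793.32
  Grade 9: 4,080 × 52.8% = 2154.24
  Grade 10: 1,080 × 85.5% = 923.4
Estimated total = 7212.24 → 7,210.

7,210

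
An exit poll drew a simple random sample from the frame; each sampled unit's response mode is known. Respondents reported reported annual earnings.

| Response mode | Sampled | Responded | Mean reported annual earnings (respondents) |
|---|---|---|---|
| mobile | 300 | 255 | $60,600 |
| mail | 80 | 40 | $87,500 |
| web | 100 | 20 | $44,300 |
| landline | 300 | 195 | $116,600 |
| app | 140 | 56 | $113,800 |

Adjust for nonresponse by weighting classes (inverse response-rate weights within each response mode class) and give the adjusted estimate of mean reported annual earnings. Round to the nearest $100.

$87,500

Response rates by class: mobile 255/300 = 85%, mail 40/80 = 50%, web 20/100 = 20%, landline 195/300 = 65%, app 56/140 = 40%.
With weight = n_sampled/n_responded per class, the weighted class total is n_sampled:
  mobile: 300 × 60,600 = 18,180,000
  mail: 80 × 87,500 = 7,000,000
  web: 100 × 44,300 = 4,430,000
  landline: 300 × 116,600 = 34,980,000
  app: 140 × 113,800 = 15,932,000
Adjusted estimate = 80,522,000 / 920 = 87523.9 → $87,500.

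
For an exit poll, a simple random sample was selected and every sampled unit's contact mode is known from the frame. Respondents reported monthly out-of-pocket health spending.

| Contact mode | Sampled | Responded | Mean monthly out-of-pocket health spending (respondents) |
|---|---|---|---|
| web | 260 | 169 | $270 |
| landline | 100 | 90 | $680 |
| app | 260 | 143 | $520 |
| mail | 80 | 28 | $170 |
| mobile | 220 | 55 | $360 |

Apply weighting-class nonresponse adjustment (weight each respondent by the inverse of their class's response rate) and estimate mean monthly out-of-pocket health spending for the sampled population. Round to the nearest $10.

Class response rates: web 169/260 = 65%, landline 90/100 = 90%, app 143/260 = 55%, mail 28/80 = 35%, mobile 55/220 = 25%.
Inverse-response-rate weighting restores each class to its sampled count, so class totals weight by n_sampled:
  web: 260 × 270 = 70,200
  landline: 100 × 680 = 68,000
  app: 260 × 520 = 135,200
  mail: 80 × 170 = 13,600
  mobile: 220 × 360 = 79,200
Adjusted estimate = 366,200 / 920 = 398.043 → $400.

$400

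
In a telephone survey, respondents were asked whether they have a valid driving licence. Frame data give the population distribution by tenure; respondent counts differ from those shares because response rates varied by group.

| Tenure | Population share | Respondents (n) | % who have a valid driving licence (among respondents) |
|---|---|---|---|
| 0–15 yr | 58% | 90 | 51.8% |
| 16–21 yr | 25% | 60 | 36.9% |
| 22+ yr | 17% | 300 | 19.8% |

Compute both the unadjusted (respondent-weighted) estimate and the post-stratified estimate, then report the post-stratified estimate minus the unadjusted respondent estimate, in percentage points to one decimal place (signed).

Naive respondent-only estimate (weights = respondent counts):
  (90/450)×51.8 + (60/450)×36.9 + (300/450)×19.8 = 28.48%
Post-stratified estimate weights by population shares:
  0.58×51.8 + 0.25×36.9 + 0.17×19.8 = 42.635%
Difference = 42.635 − 28.48 = 14.155 pp.

+14.2 percentage points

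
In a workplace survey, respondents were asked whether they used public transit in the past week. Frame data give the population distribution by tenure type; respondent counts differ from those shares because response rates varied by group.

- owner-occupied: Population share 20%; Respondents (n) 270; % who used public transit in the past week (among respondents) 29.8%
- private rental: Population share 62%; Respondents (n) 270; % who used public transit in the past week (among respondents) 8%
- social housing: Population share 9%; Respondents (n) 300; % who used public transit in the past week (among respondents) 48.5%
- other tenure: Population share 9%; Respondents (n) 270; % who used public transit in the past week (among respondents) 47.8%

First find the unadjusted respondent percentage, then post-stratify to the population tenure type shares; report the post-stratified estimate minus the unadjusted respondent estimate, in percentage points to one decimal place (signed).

Unadjusted (pooled respondent) estimate weights by respondent counts:
  (270/1110)×29.8 + (270/1110)×8 + (300/1110)×48.5 + (270/1110)×47.8 = 33.9297%
Post-stratified estimate weights by population shares:
  0.2×29.8 + 0.62×8 + 0.09×48.5 + 0.09×47.8 = 19.587%
Difference = 19.587 − 33.9297 = -14.3427 pp.

-14.3 percentage points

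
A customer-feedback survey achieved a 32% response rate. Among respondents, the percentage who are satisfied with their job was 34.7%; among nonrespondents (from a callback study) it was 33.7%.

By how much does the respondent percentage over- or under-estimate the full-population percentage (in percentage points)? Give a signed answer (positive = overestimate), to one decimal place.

+0.7 percentage points

Nonresponse fraction = 1 − 0.32 = 0.68.
Bias = (nonresponse fraction) × (respondent percentage − nonrespondent percentage)
     = 0.68 × (34.7 − 33.7) = 0.68 × 1 = 0.68.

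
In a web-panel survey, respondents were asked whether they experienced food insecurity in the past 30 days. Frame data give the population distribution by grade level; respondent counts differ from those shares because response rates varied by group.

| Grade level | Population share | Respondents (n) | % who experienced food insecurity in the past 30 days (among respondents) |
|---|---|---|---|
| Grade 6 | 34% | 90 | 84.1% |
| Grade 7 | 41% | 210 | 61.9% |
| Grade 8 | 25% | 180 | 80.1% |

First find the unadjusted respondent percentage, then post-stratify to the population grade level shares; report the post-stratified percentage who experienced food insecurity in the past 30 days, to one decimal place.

74.0%

Naive respondent-only estimate (weights = respondent counts):
  (90/480)×84.1 + (210/480)×61.9 + (180/480)×80.1 = 72.8875%
Post-stratified estimate weights by population shares:
  0.34×84.1 + 0.41×61.9 + 0.25×80.1 = 73.998%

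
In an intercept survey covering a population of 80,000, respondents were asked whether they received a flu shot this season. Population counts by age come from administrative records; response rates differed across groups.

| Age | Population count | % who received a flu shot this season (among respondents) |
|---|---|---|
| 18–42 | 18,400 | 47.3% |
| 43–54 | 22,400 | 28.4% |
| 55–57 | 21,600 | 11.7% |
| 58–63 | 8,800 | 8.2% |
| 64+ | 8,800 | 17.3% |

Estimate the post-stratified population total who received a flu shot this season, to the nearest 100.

19,800

Estimated count per cell = population count × respondent percentage:
  18–42: 18,400 × 47.3% = 8703.2
  43–54: 22,400 × 28.4% = 6361.6
  55–57: 21,600 × 11.7% = 2527.2
  58–63: 8,800 × 8.2% = 721.6
  64+: 8,800 × 17.3% = 1522.4
Estimated total = 19,836 → 19,800.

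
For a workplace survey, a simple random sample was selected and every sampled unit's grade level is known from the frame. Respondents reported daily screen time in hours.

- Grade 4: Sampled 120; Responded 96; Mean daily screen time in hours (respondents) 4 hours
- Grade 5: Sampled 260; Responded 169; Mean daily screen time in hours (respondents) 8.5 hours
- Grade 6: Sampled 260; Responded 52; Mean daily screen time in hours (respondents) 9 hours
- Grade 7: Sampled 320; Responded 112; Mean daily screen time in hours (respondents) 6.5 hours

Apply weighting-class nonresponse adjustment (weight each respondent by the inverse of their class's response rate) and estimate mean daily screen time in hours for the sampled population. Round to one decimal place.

Class response rates: Grade 4 96/120 = 80%, Grade 5 169/260 = 65%, Grade 6 52/260 = 20%, Grade 7 112/320 = 35%.
Each respondent's weight = sampled/responded in their class; summing within a class gives n_sampled, so:
  Grade 4: 120 × 4 = 480
  Grade 5: 260 × 8.5 = 2210
  Grade 6: 260 × 9 = 2340
  Grade 7: 320 × 6.5 = 2080
Adjusted estimate = 7110 / 960 = 7.40625 → 7.4.

7.4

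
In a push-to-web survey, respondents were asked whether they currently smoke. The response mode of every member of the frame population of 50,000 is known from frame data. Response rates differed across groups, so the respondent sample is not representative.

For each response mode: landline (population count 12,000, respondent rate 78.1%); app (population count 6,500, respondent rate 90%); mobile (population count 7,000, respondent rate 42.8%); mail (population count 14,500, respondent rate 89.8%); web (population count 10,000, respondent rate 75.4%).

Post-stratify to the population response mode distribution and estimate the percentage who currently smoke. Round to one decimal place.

77.6%

Reweight to the known response mode distribution:
  landline: (12,000/50,000) × 78.1 = 18.744
  app: (6,500/50,000) × 90 = 11.7
  mobile: (7,000/50,000) × 42.8 = 5.992
  mail: (14,500/50,000) × 89.8 = 26.042
  web: (10,000/50,000) × 75.4 = 15.08
Post-stratified estimate = 77.558 → 77.6%.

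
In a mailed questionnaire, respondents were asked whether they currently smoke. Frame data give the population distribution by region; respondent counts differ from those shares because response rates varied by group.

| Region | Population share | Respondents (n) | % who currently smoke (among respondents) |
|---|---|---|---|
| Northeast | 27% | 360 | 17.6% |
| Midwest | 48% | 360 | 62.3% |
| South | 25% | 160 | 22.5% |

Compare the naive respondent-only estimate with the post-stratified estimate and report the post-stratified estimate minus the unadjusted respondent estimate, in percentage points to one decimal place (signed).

+3.5 percentage points

Without adjustment, the pooled respondent share is:
  (360/880)×17.6 + (360/880)×62.3 + (160/880)×22.5 = 36.7773%
Post-stratifying to population shares instead:
  0.27×17.6 + 0.48×62.3 + 0.25×22.5 = 40.281%
Difference = 40.281 − 36.7773 = 3.5037 pp.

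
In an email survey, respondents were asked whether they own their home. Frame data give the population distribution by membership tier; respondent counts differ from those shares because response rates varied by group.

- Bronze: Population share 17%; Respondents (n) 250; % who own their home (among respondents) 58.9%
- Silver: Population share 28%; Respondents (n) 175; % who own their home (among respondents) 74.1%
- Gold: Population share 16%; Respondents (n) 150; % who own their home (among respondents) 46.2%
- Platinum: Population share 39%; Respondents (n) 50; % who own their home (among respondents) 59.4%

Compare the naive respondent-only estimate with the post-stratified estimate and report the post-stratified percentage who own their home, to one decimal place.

61.3%

Unadjusted (pooled respondent) estimate weights by respondent counts:
  (250/625)×58.9 + (175/625)×74.1 + (150/625)×46.2 + (50/625)×59.4 = 60.148%
Post-stratifying to population shares instead:
  0.17×58.9 + 0.28×74.1 + 0.16×46.2 + 0.39×59.4 = 61.319%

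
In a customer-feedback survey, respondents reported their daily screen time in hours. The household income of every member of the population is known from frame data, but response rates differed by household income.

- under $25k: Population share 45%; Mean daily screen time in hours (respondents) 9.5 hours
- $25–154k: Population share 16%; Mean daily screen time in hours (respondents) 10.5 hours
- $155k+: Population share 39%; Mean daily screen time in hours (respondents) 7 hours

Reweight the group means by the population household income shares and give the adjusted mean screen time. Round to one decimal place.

Weight each group's respondent value by its population share:
  under $25k: 0.45 × 9.5 = 4.275
  $25–154k: 0.16 × 10.5 = 1.68
  $155k+: 0.39 × 7 = 2.73
Post-stratified estimate = 8.685 → 8.7.

8.7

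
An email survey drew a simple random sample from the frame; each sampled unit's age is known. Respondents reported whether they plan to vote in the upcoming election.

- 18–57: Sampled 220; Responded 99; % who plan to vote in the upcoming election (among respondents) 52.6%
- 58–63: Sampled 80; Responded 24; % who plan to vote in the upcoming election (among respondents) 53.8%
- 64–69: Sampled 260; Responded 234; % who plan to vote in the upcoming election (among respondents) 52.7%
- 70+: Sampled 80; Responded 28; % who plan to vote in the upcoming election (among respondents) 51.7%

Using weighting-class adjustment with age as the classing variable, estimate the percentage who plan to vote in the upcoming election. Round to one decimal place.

52.7%

Class response rates: 18–57 99/220 = 45%, 58–63 24/80 = 30%, 64–69 234/260 = 90%, 70+ 28/80 = 35%.
Each respondent's weight = sampled/responded in their class; summing within a class gives n_sampled, so:
  18–57: 220 × 52.6 = 11,572
  58–63: 80 × 53.8 = 4304
  64–69: 260 × 52.7 = 13,702
  70+: 80 × 51.7 = 4136
Adjusted estimate = 33,714 / 640 = 52.6781 → 52.7%.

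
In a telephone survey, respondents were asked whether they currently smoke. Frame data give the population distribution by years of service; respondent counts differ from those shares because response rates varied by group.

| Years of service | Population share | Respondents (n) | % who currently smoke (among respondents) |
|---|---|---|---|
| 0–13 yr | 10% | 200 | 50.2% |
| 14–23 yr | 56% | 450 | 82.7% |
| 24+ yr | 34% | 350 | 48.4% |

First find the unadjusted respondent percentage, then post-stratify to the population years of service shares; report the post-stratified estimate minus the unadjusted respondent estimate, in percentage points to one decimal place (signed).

+3.6 percentage points

Without adjustment, the pooled respondent share is:
  (200/1000)×50.2 + (450/1000)×82.7 + (350/1000)×48.4 = 64.195%
Post-stratified estimate weights by population shares:
  0.1×50.2 + 0.56×82.7 + 0.34×48.4 = 67.788%
Difference = 67.788 − 64.195 = 3.593 pp.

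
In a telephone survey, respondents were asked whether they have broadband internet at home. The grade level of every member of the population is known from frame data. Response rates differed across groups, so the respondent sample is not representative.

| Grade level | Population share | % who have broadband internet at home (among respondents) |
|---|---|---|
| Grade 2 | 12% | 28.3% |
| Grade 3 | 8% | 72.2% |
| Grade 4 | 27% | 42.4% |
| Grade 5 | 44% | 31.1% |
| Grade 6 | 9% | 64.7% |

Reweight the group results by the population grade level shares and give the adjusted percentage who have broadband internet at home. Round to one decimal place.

40.1%

Reweight to the known grade level distribution:
  Grade 2: 0.12 × 28.3 = 3.396
  Grade 3: 0.08 × 72.2 = 5.776
  Grade 4: 0.27 × 42.4 = 11.448
  Grade 5: 0.44 × 31.1 = 13.684
  Grade 6: 0.09 × 64.7 = 5.823
Post-stratified estimate = 40.127 → 40.1%.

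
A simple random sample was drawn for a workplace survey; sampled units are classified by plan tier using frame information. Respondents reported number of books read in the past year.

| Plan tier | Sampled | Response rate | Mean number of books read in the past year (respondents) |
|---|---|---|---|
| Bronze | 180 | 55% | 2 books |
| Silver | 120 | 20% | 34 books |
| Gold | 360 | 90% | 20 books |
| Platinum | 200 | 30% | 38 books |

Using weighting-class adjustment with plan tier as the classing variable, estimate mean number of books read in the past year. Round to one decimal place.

With weight = n_sampled/n_responded per class, the weighted class total is n_sampled:
  Bronze: 180 × 2 = 360
  Silver: 120 × 34 = 4080
  Gold: 360 × 20 = 7200
  Platinum: 200 × 38 = 7600
Adjusted estimate = 19,240 / 860 = 22.3721 → 22.4.

22.4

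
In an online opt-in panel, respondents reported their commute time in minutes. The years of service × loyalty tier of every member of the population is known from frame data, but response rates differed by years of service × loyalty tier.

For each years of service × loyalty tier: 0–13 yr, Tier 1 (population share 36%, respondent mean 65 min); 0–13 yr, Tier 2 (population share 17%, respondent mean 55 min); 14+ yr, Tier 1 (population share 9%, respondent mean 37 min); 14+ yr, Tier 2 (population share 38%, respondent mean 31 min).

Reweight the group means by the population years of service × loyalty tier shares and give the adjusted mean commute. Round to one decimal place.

47.9

Reweight to the known years of service × loyalty tier distribution:
  0–13 yr, Tier 1: 0.36 × 65 = 23.4
  0–13 yr, Tier 2: 0.17 × 55 = 9.35
  14+ yr, Tier 1: 0.09 × 37 = 3.33
  14+ yr, Tier 2: 0.38 × 31 = 11.78
Post-stratified estimate = 47.86 → 47.9.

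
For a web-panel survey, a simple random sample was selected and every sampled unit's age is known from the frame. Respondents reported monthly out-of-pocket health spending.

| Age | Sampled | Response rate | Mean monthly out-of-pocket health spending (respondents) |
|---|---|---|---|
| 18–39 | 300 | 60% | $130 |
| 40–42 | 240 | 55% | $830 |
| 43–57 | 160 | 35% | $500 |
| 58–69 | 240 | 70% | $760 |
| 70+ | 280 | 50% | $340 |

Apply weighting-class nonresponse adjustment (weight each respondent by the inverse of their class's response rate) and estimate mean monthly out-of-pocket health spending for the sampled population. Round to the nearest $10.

Inverse-response-rate weighting restores each class to its sampled count, so class totals weight by n_sampled:
  18–39: 300 × 130 = 39,000
  40–42: 240 × 830 = 199,200
  43–57: 160 × 500 = 80,000
  58–69: 240 × 760 = 182,400
  70+: 280 × 340 = 95,200
Adjusted estimate = 595,800 / 1,220 = 488.361 → $490.

$490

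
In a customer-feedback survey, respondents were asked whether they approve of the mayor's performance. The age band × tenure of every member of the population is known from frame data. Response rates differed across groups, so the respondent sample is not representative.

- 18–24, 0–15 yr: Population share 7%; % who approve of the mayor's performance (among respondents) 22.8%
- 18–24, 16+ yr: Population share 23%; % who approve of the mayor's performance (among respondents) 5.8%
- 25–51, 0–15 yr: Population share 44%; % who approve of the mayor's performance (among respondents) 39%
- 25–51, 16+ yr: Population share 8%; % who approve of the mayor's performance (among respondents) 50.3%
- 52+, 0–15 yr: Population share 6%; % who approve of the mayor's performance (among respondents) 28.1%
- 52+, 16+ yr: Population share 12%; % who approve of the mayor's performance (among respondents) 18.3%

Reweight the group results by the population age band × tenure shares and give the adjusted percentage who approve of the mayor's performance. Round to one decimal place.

Each cell contributes population-share × respondent value:
  18–24, 0–15 yr: 0.07 × 22.8 = 1.596
  18–24, 16+ yr: 0.23 × 5.8 = 1.334
  25–51, 0–15 yr: 0.44 × 39 = 17.16
  25–51, 16+ yr: 0.08 × 50.3 = 4.024
  52+, 0–15 yr: 0.06 × 28.1 = 1.686
  52+, 16+ yr: 0.12 × 18.3 = 2.196
Post-stratified estimate = 27.996 → 28.0%.

28.0%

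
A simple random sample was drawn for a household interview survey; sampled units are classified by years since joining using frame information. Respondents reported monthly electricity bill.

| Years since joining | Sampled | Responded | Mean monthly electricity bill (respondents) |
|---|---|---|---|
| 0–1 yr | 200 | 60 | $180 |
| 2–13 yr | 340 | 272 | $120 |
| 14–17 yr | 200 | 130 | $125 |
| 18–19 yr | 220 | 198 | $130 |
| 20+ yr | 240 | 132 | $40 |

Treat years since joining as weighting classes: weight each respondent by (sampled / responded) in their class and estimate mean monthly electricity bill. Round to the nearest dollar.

$117

Response rates by class: 0–1 yr 60/200 = 30%, 2–13 yr 272/340 = 80%, 14–17 yr 130/200 = 65%, 18–19 yr 198/220 = 90%, 20+ yr 132/240 = 55%.
Inverse-response-rate weighting restores each class to its sampled count, so class totals weight by n_sampled:
  0–1 yr: 200 × 180 = 36,000
  2–13 yr: 340 × 120 = 40,800
  14–17 yr: 200 × 125 = 25,000
  18–19 yr: 220 × 130 = 28,600
  20+ yr: 240 × 40 = 9600
Adjusted estimate = 140,000 / 1,200 = 116.667 → $117.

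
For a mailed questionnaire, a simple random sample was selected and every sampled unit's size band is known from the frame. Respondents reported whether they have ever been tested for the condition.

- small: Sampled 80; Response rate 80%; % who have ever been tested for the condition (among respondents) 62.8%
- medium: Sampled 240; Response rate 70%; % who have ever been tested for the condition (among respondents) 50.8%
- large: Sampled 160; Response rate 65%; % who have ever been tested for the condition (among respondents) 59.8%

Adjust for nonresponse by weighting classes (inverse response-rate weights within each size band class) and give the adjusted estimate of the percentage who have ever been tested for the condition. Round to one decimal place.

55.8%

Inverse-response-rate weighting restores each class to its sampled count, so class totals weight by n_sampled:
  small: 80 × 62.8 = 5024
  medium: 240 × 50.8 = 12,192
  large: 160 × 59.8 = 9568
Adjusted estimate = 26,784 / 480 = 55.8 → 55.8%.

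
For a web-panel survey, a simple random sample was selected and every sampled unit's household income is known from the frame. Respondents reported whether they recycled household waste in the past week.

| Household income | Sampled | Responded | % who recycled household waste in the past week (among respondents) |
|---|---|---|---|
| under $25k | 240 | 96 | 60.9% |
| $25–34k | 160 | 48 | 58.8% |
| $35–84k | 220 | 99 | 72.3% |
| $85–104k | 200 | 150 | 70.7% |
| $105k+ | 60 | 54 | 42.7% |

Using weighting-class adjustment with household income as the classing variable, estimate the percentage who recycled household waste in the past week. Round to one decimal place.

Response rates by class: under $25k 96/240 = 40%, $25–34k 48/160 = 30%, $35–84k 99/220 = 45%, $85–104k 150/200 = 75%, $105k+ 54/60 = 90%.
With weight = n_sampled/n_responded per class, the weighted class total is n_sampled:
  under $25k: 240 × 60.9 = 14,616
  $25–34k: 160 × 58.8 = 9408
  $35–84k: 220 × 72.3 = 15,906
  $85–104k: 200 × 70.7 = 14,140
  $105k+: 60 × 42.7 = 2562
Adjusted estimate = 56,632 / 880 = 64.3545 → 64.4%.

64.4%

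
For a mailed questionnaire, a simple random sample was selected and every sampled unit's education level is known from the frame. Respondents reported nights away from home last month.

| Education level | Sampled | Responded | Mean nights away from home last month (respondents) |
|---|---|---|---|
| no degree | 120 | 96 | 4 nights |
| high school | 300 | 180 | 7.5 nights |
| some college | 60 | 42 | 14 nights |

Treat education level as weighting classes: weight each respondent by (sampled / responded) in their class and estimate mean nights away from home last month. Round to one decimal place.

7.4

Response rates by class: no degree 96/120 = 80%, high school 180/300 = 60%, some college 42/60 = 70%.
Weighting each respondent by the inverse class response rate inflates each class back to its sampled size, so the class weight is n_sampled:
  no degree: 120 × 4 = 480
  high school: 300 × 7.5 = 2250
  some college: 60 × 14 = 840
Adjusted estimate = 3570 / 480 = 7.4375 → 7.4.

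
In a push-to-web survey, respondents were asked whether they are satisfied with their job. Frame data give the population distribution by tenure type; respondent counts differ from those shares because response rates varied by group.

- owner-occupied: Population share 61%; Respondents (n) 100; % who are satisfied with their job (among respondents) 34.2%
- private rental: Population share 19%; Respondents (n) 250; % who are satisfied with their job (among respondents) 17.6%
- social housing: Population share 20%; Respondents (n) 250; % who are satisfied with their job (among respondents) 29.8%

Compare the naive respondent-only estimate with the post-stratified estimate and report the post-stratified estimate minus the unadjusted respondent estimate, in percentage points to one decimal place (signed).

+4.7 percentage points

Unadjusted (pooled respondent) estimate weights by respondent counts:
  (100/600)×34.2 + (250/600)×17.6 + (250/600)×29.8 = 25.45%
Post-stratified estimate weights by population shares:
  0.61×34.2 + 0.19×17.6 + 0.2×29.8 = 30.166%
Difference = 30.166 − 25.45 = 4.716 pp.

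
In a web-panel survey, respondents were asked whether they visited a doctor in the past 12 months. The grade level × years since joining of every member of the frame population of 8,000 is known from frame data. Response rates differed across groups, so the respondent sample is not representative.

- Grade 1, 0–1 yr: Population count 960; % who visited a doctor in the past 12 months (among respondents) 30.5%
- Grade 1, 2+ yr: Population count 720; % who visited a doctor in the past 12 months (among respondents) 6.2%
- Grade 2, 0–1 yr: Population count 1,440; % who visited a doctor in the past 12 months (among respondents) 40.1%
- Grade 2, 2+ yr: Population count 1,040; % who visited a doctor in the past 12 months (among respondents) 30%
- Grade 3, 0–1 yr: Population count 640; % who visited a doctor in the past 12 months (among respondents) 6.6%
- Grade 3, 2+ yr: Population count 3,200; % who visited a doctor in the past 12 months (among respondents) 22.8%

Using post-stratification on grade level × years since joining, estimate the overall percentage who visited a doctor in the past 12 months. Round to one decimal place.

25.0%

Weight each group's respondent value by its population share:
  Grade 1, 0–1 yr: (960/8,000) × 30.5 = 3.66
  Grade 1, 2+ yr: (720/8,000) × 6.2 = 0.558
  Grade 2, 0–1 yr: (1,440/8,000) × 40.1 = 7.218
  Grade 2, 2+ yr: (1,040/8,000) × 30 = 3.9
  Grade 3, 0–1 yr: (640/8,000) × 6.6 = 0.528
  Grade 3, 2+ yr: (3,200/8,000) × 22.8 = 9.12
Post-stratified estimate = 24.984 → 25.0%.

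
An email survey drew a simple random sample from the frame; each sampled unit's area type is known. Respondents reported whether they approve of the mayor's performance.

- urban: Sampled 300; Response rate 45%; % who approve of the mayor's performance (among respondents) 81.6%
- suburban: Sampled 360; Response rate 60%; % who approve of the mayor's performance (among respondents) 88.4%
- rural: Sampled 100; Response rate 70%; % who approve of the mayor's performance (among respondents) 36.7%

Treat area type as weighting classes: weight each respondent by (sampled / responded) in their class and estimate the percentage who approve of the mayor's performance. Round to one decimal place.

With weight = n_sampled/n_responded per class, the weighted class total is n_sampled:
  urban: 300 × 81.6 = 24,480
  suburban: 360 × 88.4 = 31824
  rural: 100 × 36.7 = 3670
Adjusted estimate = 59974 / 760 = 78.9132 → 78.9%.

78.9%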